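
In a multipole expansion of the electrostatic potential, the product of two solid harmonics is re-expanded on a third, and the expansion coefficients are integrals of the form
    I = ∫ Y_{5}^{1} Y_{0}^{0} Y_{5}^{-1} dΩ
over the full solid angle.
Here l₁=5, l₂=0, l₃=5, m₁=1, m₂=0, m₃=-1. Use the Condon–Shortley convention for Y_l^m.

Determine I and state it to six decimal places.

Checks pass: Σm=0; 10 even; l₃=5∈[5,5].
(2·5+1)(2·0+1)(2·5+1) = 121
Δ: 0! 10! 0! / 11! → 1/11
sum: t=0:+1/14400 = 1/14400
3j²(5 0 5; 0 0 0) = Δ·Π!·Σ² = 1/11  (sign -1)
sum: t=0:+1/17280 = 1/17280
3j²(5 0 5; 1 0 -1) = Δ·Π!·Σ² = 1/11  (sign +1)
combine: 4πI² = 121·1/11·1/11 = 1/1
take √, sign -1: I = -0.28209479

-0.282095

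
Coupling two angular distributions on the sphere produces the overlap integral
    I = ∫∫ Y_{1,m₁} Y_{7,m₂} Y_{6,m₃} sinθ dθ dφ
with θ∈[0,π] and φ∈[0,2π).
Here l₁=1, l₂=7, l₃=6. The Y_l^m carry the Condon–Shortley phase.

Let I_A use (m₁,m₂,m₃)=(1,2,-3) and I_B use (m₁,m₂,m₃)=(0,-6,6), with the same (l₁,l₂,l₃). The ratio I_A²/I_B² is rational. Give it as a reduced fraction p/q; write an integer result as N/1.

10/13

Shared (l₁,l₂,l₃)=(1,7,6): N and (l;000)² cancel in I_A²/I_B².
A: Δ = 2!·0!·12!/15! = 1/1365; Racah Σ t=0..0: t=0:+1/4354560 = 1/4354560; ⇒ 3j(1 7 6; 1 2 -3)² = 2/273, sgn -1
B: Δ = 2!·0!·12!/15! = 1/1365; Racah Σ t=1..1: t=1:−1/479001600 = -1/479001600; ⇒ 3j(1 7 6; 0 -6 6)² = 1/105, sgn -1
I_A²/I_B² = (2/273)/(1/105) = 10/13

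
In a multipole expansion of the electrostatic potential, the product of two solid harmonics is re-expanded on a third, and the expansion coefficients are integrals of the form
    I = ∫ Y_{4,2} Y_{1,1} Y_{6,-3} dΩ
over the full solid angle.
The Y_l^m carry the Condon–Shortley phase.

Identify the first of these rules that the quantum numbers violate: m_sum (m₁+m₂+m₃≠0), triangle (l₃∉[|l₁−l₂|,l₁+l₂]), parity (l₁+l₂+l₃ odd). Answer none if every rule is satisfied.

azimuthal sum: 2 + 1 − 3 = 0  ✓
3 ≤ 6 ≤ 5 (triangle on l)  ✗
L = 4 + 1 + 6 = 11 (odd)

triangle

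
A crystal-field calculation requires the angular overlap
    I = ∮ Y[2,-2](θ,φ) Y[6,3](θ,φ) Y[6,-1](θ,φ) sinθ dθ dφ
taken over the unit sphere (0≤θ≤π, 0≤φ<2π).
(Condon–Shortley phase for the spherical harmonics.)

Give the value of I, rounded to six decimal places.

Checks pass: Σm=0; 14 even; l₃=6∈[4,8].
(2·2+1)(2·6+1)(2·6+1) = 845
Δ: 2! 2! 10! / 15! → 1/90090
sum: t=0:+1/69120 t=1:−1/14400 t=2:+1/69120 = -7/172800
3j²(2 6 6; 0 0 0) = Δ·Π!·Σ² = 14/715  (sign -1)
sum: t=2:+1/120960 = 1/120960
3j²(2 6 6; -2 3 -1) = Δ·Π!·Σ² = 24/1001  (sign -1)
combine: 4πI² = 845·14/715·24/1001 = 48/121
take √, sign +1: I = 0.17767364

0.177674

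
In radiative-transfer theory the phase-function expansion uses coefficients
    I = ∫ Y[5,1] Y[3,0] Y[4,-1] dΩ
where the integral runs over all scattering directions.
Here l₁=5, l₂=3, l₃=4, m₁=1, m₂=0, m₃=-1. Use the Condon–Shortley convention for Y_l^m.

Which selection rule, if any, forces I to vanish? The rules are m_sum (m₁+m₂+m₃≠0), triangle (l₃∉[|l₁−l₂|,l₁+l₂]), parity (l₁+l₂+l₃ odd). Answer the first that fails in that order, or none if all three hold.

none

Σmᵢ = 0  ✓
l₃∈[|l₁−l₂|,l₁+l₂]=[2,8], have l₃=4  ✓
Σlᵢ = 12 ⇒ even  ✓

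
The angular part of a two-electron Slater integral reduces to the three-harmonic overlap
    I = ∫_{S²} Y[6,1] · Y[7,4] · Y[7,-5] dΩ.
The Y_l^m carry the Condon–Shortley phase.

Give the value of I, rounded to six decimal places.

0.117735

m-sum 0 ✓  L=20 even ✓  1≤7≤13 ✓
Π(2lᵢ+1) = 13×15×15 = 2925
triangle coeff Δ(6,7,7) = 1/2444321880
Σ_t [0,6]: t=0:+1/2612736000 t=1:−1/20736000 t=2:+1/1658880 t=3:−1/746496 t=4:+1/1658880 t=5:−1/20736000 t=6:+1/2612736000 = -1/4354560
(3j)²=1000/138567 [(6 7 7; 0 0 0)], sign=+1
Σ_t [3,5]: t=3:−1/69672960 t=4:+1/29030400 t=5:−1/124416000 = 1/82944000
(3j)²=693/83980 [(6 7 7; 1 4 -5)], sign=+1
⇒ 4πI² = 236250/1356277
I = (+1)√(236250/1356277/(4π)) = 0.11773532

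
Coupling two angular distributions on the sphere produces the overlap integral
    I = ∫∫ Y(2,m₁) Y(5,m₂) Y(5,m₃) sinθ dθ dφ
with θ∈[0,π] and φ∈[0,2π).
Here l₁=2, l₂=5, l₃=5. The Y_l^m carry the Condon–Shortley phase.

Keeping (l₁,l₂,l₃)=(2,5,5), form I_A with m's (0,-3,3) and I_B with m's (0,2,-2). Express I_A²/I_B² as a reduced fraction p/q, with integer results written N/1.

1/36

Same 2,5,5: normalisation and zero-m 3j drop out of the ratio.
A: Δ: 2! 2! 8! / 13! → 1/38610; sum: t=0:+1/5760 t=1:−1/5040 t=2:+1/161280 = -1/53760; 3j²(2 5 5; 0 -3 3) = Δ·Π!·Σ² = 1/4290  (sign -1)
B: Δ: 2! 2! 8! / 13! → 1/38610; sum: t=0:+1/20160 t=1:−1/1440 t=2:+1/2880 = -1/3360; 3j²(2 5 5; 0 2 -2) = Δ·Π!·Σ² = 6/715  (sign +1)
I_A²/I_B² = (1/4290)/(6/715) = 1/36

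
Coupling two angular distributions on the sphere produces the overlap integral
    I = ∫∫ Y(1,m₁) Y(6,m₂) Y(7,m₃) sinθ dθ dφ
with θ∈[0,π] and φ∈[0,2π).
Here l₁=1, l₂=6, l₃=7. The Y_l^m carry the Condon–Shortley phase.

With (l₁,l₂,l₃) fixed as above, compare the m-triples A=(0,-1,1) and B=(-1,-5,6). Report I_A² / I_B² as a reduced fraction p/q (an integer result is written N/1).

Same 1,6,7: normalisation and zero-m 3j drop out of the ratio.
A: Δ: 0! 2! 12! / 15! → 1/1365; sum: t=0:+1/604800 = 1/604800; 3j²(1 6 7; 0 -1 1) = Δ·Π!·Σ² = 16/455  (sign +1)
B: Δ: 0! 2! 12! / 15! → 1/1365; sum: t=0:+1/79833600 = 1/79833600; 3j²(1 6 7; -1 -5 6) = Δ·Π!·Σ² = 2/35  (sign -1)
I_A²/I_B² = (16/455)/(2/35) = 8/13

8/13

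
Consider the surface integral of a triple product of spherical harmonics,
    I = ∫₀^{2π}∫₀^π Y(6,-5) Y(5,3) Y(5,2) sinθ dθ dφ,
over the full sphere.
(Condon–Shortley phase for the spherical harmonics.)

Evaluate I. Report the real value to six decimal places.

-0.065948

m-sum 0 ✓  L=16 even ✓  1≤5≤11 ✓
Π(2lᵢ+1) = 13×11×11 = 1573
triangle coeff Δ(6,5,5) = 1/28588560
Σ_t [1,5]: t=1:−1/345600 t=2:+1/13824 t=3:−1/5184 t=4:+1/13824 t=5:−1/345600 = -7/129600
(3j)²=80/7293 [(6 5 5; 0 0 0)], sign=+1
Σ_t [5,6]: t=5:−1/518400 t=6:+1/345600 = 1/1036800
(3j)²=7/2210 [(6 5 5; -5 3 2)], sign=-1
⇒ 4πI² = 616/11271
I = (-1)√(616/11271/(4π)) = -0.06594839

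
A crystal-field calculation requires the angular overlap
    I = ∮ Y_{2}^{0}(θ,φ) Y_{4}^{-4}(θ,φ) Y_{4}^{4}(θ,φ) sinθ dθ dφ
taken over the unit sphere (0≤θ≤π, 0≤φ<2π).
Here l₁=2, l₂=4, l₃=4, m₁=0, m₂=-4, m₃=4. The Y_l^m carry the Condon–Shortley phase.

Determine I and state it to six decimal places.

Checks pass: Σm=0; 10 even; l₃=4∈[2,6].
(2·2+1)(2·4+1)(2·4+1) = 405
Δ: 2! 2! 6! / 11! → 1/13860
sum: t=0:+1/192 t=1:−1/36 t=2:+1/192 = -5/288
3j²(2 4 4; 0 0 0) = Δ·Π!·Σ² = 20/693  (sign -1)
sum: t=0:+1/2880 = 1/2880
3j²(2 4 4; 0 -4 4) = Δ·Π!·Σ² = 28/495  (sign +1)
combine: 4πI² = 405·20/693·28/495 = 80/121
take √, sign -1: I = -0.22937568

-0.229376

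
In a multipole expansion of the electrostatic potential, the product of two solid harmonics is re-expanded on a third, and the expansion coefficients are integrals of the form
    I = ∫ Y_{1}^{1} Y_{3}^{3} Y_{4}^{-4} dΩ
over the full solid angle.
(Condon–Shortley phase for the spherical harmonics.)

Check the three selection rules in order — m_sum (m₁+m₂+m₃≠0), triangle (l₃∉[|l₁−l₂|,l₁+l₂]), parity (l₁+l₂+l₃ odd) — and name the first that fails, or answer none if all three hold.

m₁+m₂+m₃ = 1 + 3 − 4 = 0  ✓
triangle: |1−3|=2 ≤ l₃=4 ≤ 1+3=4  ✓
parity: l₁+l₂+l₃ = 8 is even  ✓

none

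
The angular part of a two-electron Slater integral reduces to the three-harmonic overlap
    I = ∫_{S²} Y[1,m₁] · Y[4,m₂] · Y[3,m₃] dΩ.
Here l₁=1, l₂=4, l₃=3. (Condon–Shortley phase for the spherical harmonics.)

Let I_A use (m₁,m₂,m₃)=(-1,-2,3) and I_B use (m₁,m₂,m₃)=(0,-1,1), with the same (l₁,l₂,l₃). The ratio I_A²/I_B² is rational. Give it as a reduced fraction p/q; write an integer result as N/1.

l's match ⇒ only the (l;m) 3-j factors differ between A and B.
A: triangle coeff Δ(1,4,3) = 1/252; Σ_t [2,2]: t=2:+1/1440 = 1/1440; (3j)²=1/252 [(1 4 3; -1 -2 3)], sign=+1
B: triangle coeff Δ(1,4,3) = 1/252; Σ_t [1,1]: t=1:−1/48 = -1/48; (3j)²=5/84 [(1 4 3; 0 -1 1)], sign=-1
I_A²/I_B² = (1/252)/(5/84) = 1/15

1/15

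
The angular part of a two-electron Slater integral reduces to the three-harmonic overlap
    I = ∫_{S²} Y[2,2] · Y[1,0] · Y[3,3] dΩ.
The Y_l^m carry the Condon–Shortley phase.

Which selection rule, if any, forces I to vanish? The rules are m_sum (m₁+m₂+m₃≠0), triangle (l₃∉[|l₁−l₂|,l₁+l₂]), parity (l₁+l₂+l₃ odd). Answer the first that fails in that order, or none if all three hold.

m_sum

Σmᵢ = 5  ✗
l₃∈[|l₁−l₂|,l₁+l₂]=[1,3], have l₃=3
Σlᵢ = 6 ⇒ even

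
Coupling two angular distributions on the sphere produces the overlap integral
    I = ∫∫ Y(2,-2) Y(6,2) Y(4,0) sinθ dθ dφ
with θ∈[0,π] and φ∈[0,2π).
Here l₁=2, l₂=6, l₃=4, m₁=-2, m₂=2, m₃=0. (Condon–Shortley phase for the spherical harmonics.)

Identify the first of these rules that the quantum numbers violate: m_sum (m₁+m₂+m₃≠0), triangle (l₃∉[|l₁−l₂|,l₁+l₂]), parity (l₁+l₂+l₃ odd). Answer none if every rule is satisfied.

none

m₁+m₂+m₃ = -2 + 2 + 0 = 0  ✓
triangle: |2−6|=4 ≤ l₃=4 ≤ 2+6=8  ✓
parity: l₁+l₂+l₃ = 12 is even  ✓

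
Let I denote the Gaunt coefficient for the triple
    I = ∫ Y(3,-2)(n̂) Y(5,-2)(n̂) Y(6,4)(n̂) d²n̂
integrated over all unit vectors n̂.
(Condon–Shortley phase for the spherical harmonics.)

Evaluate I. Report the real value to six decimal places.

Rules hold: Σm=0, L=14 even, 2≤6≤8.
N = 7·11·13 = 1001
Δ = 2!·4!·8!/15! = 1/675675
Racah Σ t=0..2: t=0:+1/8640 t=1:−1/2304 t=2:+1/8640 = -7/34560
⇒ 3j(3 5 6; 0 0 0)² = 7/429, sgn -1
Racah Σ t=1..2: t=1:−1/34560 t=2:+1/60480 = -1/80640
⇒ 3j(3 5 6; -2 -2 4)² = 6/1001, sgn -1
4πI² = N·(3j₀)²·(3jₘ)² = 14/143
I = +1·√(0.0979021/4π) = 0.08826552

0.088266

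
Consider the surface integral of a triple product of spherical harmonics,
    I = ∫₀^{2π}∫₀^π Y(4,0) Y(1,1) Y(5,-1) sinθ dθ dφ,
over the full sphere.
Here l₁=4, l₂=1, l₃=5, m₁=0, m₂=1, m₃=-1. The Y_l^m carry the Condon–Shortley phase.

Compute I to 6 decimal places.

m-sum 0 ✓  L=10 even ✓  3≤5≤5 ✓
Π(2lᵢ+1) = 9×3×11 = 297
triangle coeff Δ(4,1,5) = 1/495
Σ_t [0,0]: t=0:+1/576 = 1/576
(3j)²=5/99 [(4 1 5; 0 0 0)], sign=-1
Σ_t [0,0]: t=0:+1/1152 = 1/1152
(3j)²=1/33 [(4 1 5; 0 1 -1)], sign=+1
⇒ 4πI² = 5/11
I = (-1)√(5/11/(4π)) = -0.19018827

-0.190188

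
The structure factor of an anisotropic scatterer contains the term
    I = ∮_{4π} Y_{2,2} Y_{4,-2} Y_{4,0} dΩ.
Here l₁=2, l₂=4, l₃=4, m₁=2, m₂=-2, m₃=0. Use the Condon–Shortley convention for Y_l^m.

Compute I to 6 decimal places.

Rules hold: Σm=0, L=10 even, 2≤4≤6.
N = 5·9·9 = 405
Δ = 2!·2!·6!/11! = 1/13860
Racah Σ t=0..2: t=0:+1/192 t=1:−1/36 t=2:+1/192 = -5/288
⇒ 3j(2 4 4; 0 0 0)² = 20/693, sgn -1
Racah Σ t=0..0: t=0:+1/192 = 1/192
⇒ 3j(2 4 4; 2 -2 0)² = 3/77, sgn +1
4πI² = N·(3j₀)²·(3jₘ)² = 2700/5929
I = -1·√(0.455389/4π) = -0.19036462

-0.190365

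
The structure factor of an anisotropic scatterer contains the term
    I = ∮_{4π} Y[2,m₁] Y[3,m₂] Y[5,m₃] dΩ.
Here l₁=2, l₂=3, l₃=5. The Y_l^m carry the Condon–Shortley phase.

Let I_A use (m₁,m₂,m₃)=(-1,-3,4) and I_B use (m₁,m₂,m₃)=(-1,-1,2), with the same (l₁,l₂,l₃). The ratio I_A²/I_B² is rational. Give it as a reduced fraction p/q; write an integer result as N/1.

Same 2,3,5: normalisation and zero-m 3j drop out of the ratio.
A: Δ: 0! 4! 6! / 11! → 1/2310; sum: t=0:+1/4320 = 1/4320; 3j²(2 3 5; -1 -3 4) = Δ·Π!·Σ² = 2/55  (sign -1)
B: Δ: 0! 4! 6! / 11! → 1/2310; sum: t=0:+1/288 = 1/288; 3j²(2 3 5; -1 -1 2) = Δ·Π!·Σ² = 1/22  (sign -1)
I_A²/I_B² = (2/55)/(1/22) = 4/5

4/5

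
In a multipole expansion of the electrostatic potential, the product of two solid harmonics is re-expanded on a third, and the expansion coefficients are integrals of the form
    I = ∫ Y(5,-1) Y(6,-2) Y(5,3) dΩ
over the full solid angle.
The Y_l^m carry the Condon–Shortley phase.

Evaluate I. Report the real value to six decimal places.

Checks pass: Σm=0; 16 even; l₃=5∈[1,11].
(2·5+1)(2·6+1)(2·5+1) = 1573
Δ: 6! 4! 6! / 17! → 1/28588560
sum: t=1:−1/345600 t=2:+1/13824 t=3:−1/5184 t=4:+1/13824 t=5:−1/345600 = -7/129600
3j²(5 6 5; 0 0 0) = Δ·Π!·Σ² = 80/7293  (sign +1)
sum: t=2:+1/55296 t=3:−1/25920 t=4:+1/138240 = -11/829440
3j²(5 6 5; -1 -2 3) = Δ·Π!·Σ² = 11/1326  (sign -1)
combine: 4πI² = 1573·80/7293·11/1326 = 4840/33813
take √, sign -1: I = -0.10672739

-0.106727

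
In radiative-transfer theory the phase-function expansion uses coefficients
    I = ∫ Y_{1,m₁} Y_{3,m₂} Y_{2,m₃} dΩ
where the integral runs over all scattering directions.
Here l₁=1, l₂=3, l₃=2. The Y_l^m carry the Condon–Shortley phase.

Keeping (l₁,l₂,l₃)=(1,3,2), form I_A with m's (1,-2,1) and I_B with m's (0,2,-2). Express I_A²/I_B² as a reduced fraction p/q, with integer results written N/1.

2/1

Same 1,3,2: normalisation and zero-m 3j drop out of the ratio.
A: Δ: 2! 0! 4! / 7! → 1/105; sum: t=0:+1/12 = 1/12; 3j²(1 3 2; 1 -2 1) = Δ·Π!·Σ² = 2/21  (sign -1)
B: Δ: 2! 0! 4! / 7! → 1/105; sum: t=1:−1/24 = -1/24; 3j²(1 3 2; 0 2 -2) = Δ·Π!·Σ² = 1/21  (sign -1)
I_A²/I_B² = (2/21)/(1/21) = 2/1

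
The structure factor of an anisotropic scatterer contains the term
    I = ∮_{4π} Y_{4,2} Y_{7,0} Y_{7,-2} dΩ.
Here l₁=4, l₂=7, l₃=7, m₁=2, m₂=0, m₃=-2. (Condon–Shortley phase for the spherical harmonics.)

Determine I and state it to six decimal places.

Checks pass: Σm=0; 18 even; l₃=7∈[3,11].
(2·4+1)(2·7+1)(2·7+1) = 2025
Δ: 4! 4! 10! / 19! → 1/58198140
sum: t=0:+1/17418240 t=1:−1/622080 t=2:+1/230400 t=3:−1/622080 t=4:+1/17418240 = 1/806400
3j²(4 7 7; 0 0 0) = Δ·Π!·Σ² = 2268/230945  (sign -1)
sum: t=0:+1/2903040 t=1:−1/622080 t=2:+1/1382400 = -47/87091200
3j²(4 7 7; 2 0 -2) = Δ·Π!·Σ² = 2209/277134  (sign +1)
combine: 4πI² = 2025·2268/230945·2209/277134 = 338175810/2133423721
take √, sign -1: I = -0.11231242

-0.112312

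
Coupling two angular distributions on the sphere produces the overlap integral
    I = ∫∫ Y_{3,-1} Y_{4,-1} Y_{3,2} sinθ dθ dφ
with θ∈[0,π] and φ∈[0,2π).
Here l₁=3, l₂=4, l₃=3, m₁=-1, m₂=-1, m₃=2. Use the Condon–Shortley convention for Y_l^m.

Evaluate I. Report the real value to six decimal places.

0.145070

Rules hold: Σm=0, L=10 even, 1≤3≤7.
N = 7·9·7 = 441
Δ = 4!·2!·4!/11! = 1/34650
Racah Σ t=1..3: t=1:−1/72 t=2:+1/16 t=3:−1/72 = 5/144
⇒ 3j(3 4 3; 0 0 0)² = 2/77, sgn -1
Racah Σ t=2..3: t=2:+1/48 t=3:−1/144 = 1/72
⇒ 3j(3 4 3; -1 -1 2)² = 16/693, sgn -1
4πI² = N·(3j₀)²·(3jₘ)² = 32/121
I = +1·√(0.264463/4π) = 0.14506992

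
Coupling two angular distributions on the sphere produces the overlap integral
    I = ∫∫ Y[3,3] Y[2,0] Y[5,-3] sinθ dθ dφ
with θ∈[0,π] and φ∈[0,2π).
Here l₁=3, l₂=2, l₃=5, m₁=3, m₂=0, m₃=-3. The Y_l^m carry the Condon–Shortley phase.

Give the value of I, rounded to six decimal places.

-0.126792

m-sum 0 ✓  L=10 even ✓  1≤5≤5 ✓
Π(2lᵢ+1) = 7×5×11 = 385
triangle coeff Δ(3,2,5) = 1/2310
Σ_t [0,0]: t=0:+1/144 = 1/144
(3j)²=10/231 [(3 2 5; 0 0 0)], sign=-1
Σ_t [0,0]: t=0:+1/2880 = 1/2880
(3j)²=2/165 [(3 2 5; 3 0 -3)], sign=+1
⇒ 4πI² = 20/99
I = (-1)√(20/99/(4π)) = -0.12679218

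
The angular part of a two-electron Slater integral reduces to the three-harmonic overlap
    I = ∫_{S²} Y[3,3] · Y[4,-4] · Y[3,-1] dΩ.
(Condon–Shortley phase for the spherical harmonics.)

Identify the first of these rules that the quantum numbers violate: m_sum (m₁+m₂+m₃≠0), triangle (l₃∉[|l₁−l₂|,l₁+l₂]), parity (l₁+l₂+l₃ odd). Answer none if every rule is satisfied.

m_sum

m₁+m₂+m₃ = 3 − 4 − 1 = -2  ✗
triangle: |3−4|=1 ≤ l₃=3 ≤ 3+4=7
parity: l₁+l₂+l₃ = 10 is even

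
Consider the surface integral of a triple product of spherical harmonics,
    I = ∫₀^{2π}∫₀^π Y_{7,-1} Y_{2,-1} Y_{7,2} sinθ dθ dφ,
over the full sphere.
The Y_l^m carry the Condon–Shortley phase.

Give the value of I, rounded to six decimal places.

0.077064

m-sum 0 ✓  L=16 even ✓  5≤7≤9 ✓
Π(2lᵢ+1) = 15×5×15 = 1125
triangle coeff Δ(7,2,7) = 1/185640
Σ_t [0,2]: t=0:+1/2419200 t=1:−1/518400 t=2:+1/2419200 = -1/907200
(3j)²=56/3315 [(7 2 7; 0 0 0)], sign=+1
Σ_t [0,1]: t=0:+1/1935360 t=1:−1/1209600 = -1/3225600
(3j)²=243/61880 [(7 2 7; -1 -1 2)], sign=+1
⇒ 4πI² = 3645/48841
I = (+1)√(3645/48841/(4π)) = 0.07706400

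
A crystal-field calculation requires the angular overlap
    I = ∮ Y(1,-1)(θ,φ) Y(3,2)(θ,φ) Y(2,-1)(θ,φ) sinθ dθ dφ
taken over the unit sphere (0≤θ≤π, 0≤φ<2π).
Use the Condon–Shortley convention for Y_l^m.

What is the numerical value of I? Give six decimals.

m-sum 0 ✓  L=6 even ✓  2≤2≤4 ✓
Π(2lᵢ+1) = 3×7×5 = 105
triangle coeff Δ(1,3,2) = 1/105
Σ_t [1,1]: t=1:−1/4 = -1/4
(3j)²=3/35 [(1 3 2; 0 0 0)], sign=-1
Σ_t [2,2]: t=2:+1/12 = 1/12
(3j)²=2/21 [(1 3 2; -1 2 -1)], sign=-1
⇒ 4πI² = 6/7
I = (+1)√(6/7/(4π)) = 0.26116903

0.261169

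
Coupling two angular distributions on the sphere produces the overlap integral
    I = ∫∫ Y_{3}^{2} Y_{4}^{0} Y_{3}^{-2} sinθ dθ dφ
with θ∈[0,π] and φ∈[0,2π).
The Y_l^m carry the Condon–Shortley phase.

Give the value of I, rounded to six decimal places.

-0.179515

Checks pass: Σm=0; 10 even; l₃=3∈[1,7].
(2·3+1)(2·4+1)(2·3+1) = 441
Δ: 4! 2! 4! / 11! → 1/34650
sum: t=1:−1/72 t=2:+1/16 t=3:−1/72 = 5/144
3j²(3 4 3; 0 0 0) = Δ·Π!·Σ² = 2/77  (sign -1)
sum: t=0:+1/576 t=1:−1/72 = -7/576
3j²(3 4 3; 2 0 -2) = Δ·Π!·Σ² = 7/198  (sign +1)
combine: 4πI² = 441·2/77·7/198 = 49/121
take √, sign -1: I = -0.17951487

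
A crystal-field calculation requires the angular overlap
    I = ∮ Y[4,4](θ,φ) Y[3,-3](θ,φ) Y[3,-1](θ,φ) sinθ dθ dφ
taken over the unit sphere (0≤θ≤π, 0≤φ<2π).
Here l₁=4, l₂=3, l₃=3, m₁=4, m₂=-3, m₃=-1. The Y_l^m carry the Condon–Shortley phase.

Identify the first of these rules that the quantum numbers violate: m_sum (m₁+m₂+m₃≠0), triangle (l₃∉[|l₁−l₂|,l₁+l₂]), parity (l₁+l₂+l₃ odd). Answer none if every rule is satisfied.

none

Σmᵢ = 0  ✓
l₃∈[|l₁−l₂|,l₁+l₂]=[1,7], have l₃=3  ✓
Σlᵢ = 10 ⇒ even  ✓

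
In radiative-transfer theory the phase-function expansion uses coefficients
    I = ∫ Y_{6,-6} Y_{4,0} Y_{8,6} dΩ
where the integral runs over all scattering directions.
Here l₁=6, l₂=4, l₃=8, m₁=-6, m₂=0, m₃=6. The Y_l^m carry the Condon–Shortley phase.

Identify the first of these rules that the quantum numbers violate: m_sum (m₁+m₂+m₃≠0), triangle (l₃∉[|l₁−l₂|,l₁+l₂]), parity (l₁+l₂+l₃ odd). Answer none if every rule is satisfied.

m₁+m₂+m₃ = -6 + 0 + 6 = 0  ✓
triangle: |6−4|=2 ≤ l₃=8 ≤ 6+4=10  ✓
parity: l₁+l₂+l₃ = 18 is even  ✓

none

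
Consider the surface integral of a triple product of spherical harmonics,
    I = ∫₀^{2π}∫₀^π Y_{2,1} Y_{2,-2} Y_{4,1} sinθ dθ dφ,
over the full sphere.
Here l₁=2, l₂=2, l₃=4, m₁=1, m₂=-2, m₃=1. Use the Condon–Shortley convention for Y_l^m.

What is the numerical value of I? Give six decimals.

-0.090112

Rules hold: Σm=0, L=8 even, 0≤4≤4.
N = 5·5·9 = 225
Δ = 0!·4!·4!/9! = 1/630
Racah Σ t=0..0: t=0:+1/16 = 1/16
⇒ 3j(2 2 4; 0 0 0)² = 2/35, sgn +1
Racah Σ t=0..0: t=0:+1/144 = 1/144
⇒ 3j(2 2 4; 1 -2 1)² = 1/126, sgn -1
4πI² = N·(3j₀)²·(3jₘ)² = 5/49
I = -1·√(0.102041/4π) = -0.09011188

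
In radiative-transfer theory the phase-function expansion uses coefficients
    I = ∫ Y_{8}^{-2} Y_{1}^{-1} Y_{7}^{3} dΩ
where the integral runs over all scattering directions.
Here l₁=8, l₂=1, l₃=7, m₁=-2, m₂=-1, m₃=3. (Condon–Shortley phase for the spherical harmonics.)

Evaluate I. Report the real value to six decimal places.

0.118504

Rules hold: Σm=0, L=16 even, 7≤7≤9.
N = 17·3·15 = 765
Δ = 2!·14!·0!/17! = 1/2040
Racah Σ t=1..1: t=1:−1/25401600 = -1/25401600
⇒ 3j(8 1 7; 0 0 0)² = 8/255, sgn +1
Racah Σ t=0..0: t=0:+1/174182400 = 1/174182400
⇒ 3j(8 1 7; -2 -1 3)² = 1/136, sgn +1
4πI² = N·(3j₀)²·(3jₘ)² = 3/17
I = +1·√(0.176471/4π) = 0.11850352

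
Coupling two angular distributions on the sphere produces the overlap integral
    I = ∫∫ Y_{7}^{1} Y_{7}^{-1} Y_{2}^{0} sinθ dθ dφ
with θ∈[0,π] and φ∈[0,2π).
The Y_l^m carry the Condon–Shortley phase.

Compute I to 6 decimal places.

-0.151274

m-sum 0 ✓  L=16 even ✓  0≤2≤14 ✓
Π(2lᵢ+1) = 15×15×5 = 1125
triangle coeff Δ(7,7,2) = 1/185640
Σ_t [5,7]: t=5:−1/2419200 t=6:+1/518400 t=7:−1/2419200 = 1/907200
(3j)²=56/3315 [(7 7 2; 0 0 0)], sign=+1
Σ_t [4,6]: t=4:+1/3870720 t=5:−1/604800 t=6:+1/2073600 = -53/58060800
(3j)²=2809/185640 [(7 7 2; 1 -1 0)], sign=-1
⇒ 4πI² = 14045/48841
I = (-1)√(14045/48841/(4π)) = -0.15127378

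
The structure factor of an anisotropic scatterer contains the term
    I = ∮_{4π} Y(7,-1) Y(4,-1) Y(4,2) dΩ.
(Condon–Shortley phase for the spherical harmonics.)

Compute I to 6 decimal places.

0.000000

L=15 odd ⇒ parity kills the (l;000) factor ⇒ I = 0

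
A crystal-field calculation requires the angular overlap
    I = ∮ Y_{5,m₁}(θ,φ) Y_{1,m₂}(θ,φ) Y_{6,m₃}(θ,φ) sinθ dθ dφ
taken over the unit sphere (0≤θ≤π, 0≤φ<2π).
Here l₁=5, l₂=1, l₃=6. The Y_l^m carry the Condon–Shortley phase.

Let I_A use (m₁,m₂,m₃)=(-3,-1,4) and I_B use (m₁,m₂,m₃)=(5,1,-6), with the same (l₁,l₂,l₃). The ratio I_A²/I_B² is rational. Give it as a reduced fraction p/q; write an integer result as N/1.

l's match ⇒ only the (l;m) 3-j factors differ between A and B.
A: triangle coeff Δ(5,1,6) = 1/858; Σ_t [0,0]: t=0:+1/161280 = 1/161280; (3j)²=15/286 [(5 1 6; -3 -1 4)], sign=+1
B: triangle coeff Δ(5,1,6) = 1/858; Σ_t [0,0]: t=0:+1/7257600 = 1/7257600; (3j)²=1/13 [(5 1 6; 5 1 -6)], sign=+1
I_A²/I_B² = (15/286)/(1/13) = 15/22

15/22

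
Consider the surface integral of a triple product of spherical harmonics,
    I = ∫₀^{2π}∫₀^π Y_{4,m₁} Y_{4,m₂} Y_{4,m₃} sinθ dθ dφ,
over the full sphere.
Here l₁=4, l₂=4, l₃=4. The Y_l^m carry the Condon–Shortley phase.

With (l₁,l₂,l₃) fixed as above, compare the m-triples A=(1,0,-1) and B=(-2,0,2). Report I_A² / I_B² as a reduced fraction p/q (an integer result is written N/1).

81/121

Same 4,4,4: normalisation and zero-m 3j drop out of the ratio.
A: Δ: 4! 4! 4! / 13! → 1/450450; sum: t=0:+1/3456 t=1:−1/144 t=2:+1/96 t=3:−1/864 = 1/384; 3j²(4 4 4; 1 0 -1) = Δ·Π!·Σ² = 9/2002  (sign -1)
B: Δ: 4! 4! 4! / 13! → 1/450450; sum: t=2:+1/384 t=3:−1/216 t=4:+1/2304 = -11/6912; 3j²(4 4 4; -2 0 2) = Δ·Π!·Σ² = 11/1638  (sign -1)
I_A²/I_B² = (9/2002)/(11/1638) = 81/121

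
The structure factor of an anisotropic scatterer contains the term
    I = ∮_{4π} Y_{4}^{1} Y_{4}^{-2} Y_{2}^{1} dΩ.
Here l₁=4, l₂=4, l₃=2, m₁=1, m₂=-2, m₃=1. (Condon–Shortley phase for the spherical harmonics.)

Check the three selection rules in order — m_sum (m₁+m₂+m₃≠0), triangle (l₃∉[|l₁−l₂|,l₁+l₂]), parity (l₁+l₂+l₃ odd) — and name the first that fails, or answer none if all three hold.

azimuthal sum: 1 − 2 + 1 = 0  ✓
0 ≤ 2 ≤ 8 (triangle on l)  ✓
L = 4 + 4 + 2 = 10 (even)  ✓

none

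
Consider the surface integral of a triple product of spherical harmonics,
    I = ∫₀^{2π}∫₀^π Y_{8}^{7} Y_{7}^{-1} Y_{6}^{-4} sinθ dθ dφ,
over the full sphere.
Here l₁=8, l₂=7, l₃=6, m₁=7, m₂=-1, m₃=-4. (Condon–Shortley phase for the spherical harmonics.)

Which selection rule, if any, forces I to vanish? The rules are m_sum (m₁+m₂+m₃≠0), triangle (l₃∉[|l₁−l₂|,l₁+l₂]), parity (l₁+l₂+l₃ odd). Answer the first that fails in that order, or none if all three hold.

azimuthal sum: 7 − 1 − 4 = 2  ✗
1 ≤ 6 ≤ 15 (triangle on l)
L = 8 + 7 + 6 = 21 (odd)

m_sum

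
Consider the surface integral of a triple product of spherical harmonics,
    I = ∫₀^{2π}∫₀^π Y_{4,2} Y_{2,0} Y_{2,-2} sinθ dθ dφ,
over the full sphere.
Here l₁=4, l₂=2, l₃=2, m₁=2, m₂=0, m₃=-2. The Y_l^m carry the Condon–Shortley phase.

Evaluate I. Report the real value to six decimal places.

Rules hold: Σm=0, L=8 even, 2≤2≤6.
N = 9·5·5 = 225
Δ = 4!·4!·0!/9! = 1/630
Racah Σ t=2..2: t=2:+1/16 = 1/16
⇒ 3j(4 2 2; 0 0 0)² = 2/35, sgn +1
Racah Σ t=2..2: t=2:+1/96 = 1/96
⇒ 3j(4 2 2; 2 0 -2)² = 1/42, sgn +1
4πI² = N·(3j₀)²·(3jₘ)² = 15/49
I = +1·√(0.306122/4π) = 0.15607835

0.156078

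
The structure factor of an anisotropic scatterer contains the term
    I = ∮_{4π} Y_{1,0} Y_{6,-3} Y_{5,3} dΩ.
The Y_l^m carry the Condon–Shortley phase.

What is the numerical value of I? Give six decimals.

Checks pass: Σm=0; 12 even; l₃=5∈[5,7].
(2·1+1)(2·6+1)(2·5+1) = 429
Δ: 2! 0! 10! / 13! → 1/858
sum: t=1:−1/14400 = -1/14400
3j²(1 6 5; 0 0 0) = Δ·Π!·Σ² = 6/143  (sign +1)
sum: t=1:−1/80640 = -1/80640
3j²(1 6 5; 0 -3 3) = Δ·Π!·Σ² = 9/286  (sign -1)
combine: 4πI² = 429·6/143·9/286 = 81/143
take √, sign -1: I = -0.21230956

-0.212310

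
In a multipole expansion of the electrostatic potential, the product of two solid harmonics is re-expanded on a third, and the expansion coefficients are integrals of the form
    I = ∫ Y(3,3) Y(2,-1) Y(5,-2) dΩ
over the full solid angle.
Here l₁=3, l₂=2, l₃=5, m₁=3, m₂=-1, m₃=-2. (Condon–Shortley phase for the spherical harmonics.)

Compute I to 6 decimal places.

Rules hold: Σm=0, L=10 even, 1≤5≤5.
N = 7·5·11 = 385
Δ = 0!·6!·4!/11! = 1/2310
Racah Σ t=0..0: t=0:+1/144 = 1/144
⇒ 3j(3 2 5; 0 0 0)² = 10/231, sgn -1
Racah Σ t=0..0: t=0:+1/4320 = 1/4320
⇒ 3j(3 2 5; 3 -1 -2)² = 1/330, sgn -1
4πI² = N·(3j₀)²·(3jₘ)² = 5/99
I = +1·√(0.0505051/4π) = 0.06339609

0.063396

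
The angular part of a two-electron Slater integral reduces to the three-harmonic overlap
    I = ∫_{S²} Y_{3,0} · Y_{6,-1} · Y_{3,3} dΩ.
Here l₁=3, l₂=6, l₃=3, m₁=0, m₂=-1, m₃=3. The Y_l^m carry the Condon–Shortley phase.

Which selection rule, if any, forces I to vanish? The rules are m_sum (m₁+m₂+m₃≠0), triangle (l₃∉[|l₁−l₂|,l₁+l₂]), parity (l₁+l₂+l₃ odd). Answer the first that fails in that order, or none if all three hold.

m_sum

Σmᵢ = 2  ✗
l₃∈[|l₁−l₂|,l₁+l₂]=[3,9], have l₃=3
Σlᵢ = 12 ⇒ even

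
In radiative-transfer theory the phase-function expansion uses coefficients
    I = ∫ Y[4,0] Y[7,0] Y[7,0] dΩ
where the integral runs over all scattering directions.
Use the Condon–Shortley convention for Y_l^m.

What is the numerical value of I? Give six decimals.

0.124664

Rules hold: Σm=0, L=18 even, 3≤7≤11.
N = 9·15·15 = 2025
Δ = 4!·4!·10!/19! = 1/58198140
Racah Σ t=0..4: t=0:+1/17418240 t=1:−1/622080 t=2:+1/230400 t=3:−1/622080 t=4:+1/17418240 = 1/806400
⇒ 3j(4 7 7; 0 0 0)² = 2268/230945, sgn -1
(m-triple is (0,0,0) — same symbol as above.)
4πI² = N·(3j₀)²·(3jₘ)² = 416649744/2133423721
I = +1·√(0.195296/4π) = 0.12466429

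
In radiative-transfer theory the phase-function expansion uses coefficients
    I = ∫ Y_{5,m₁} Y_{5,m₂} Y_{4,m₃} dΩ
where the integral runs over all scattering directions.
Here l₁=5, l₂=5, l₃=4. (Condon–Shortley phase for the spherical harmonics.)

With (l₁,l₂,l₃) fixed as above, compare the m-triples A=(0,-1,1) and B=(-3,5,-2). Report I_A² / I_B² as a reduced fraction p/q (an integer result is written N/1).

Shared (l₁,l₂,l₃)=(5,5,4): N and (l;000)² cancel in I_A²/I_B².
A: Δ = 6!·4!·4!/15! = 1/3153150; Racah Σ t=1..4: t=1:−1/17280 t=2:+1/1152 t=3:−1/864 t=4:+1/6912 = -7/34560; ⇒ 3j(5 5 4; 0 -1 1)² = 1/429, sgn +1
B: Δ = 6!·4!·4!/15! = 1/3153150; Racah Σ t=6..6: t=6:+1/69120 = 1/69120; ⇒ 3j(5 5 4; -3 5 -2)² = 4/143, sgn +1
I_A²/I_B² = (1/429)/(4/143) = 1/12

1/12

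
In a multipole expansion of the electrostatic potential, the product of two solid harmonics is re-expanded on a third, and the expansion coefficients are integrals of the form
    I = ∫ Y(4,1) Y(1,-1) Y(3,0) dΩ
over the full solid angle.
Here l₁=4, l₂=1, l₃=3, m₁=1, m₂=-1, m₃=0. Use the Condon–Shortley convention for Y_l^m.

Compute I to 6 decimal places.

-0.194664

Checks pass: Σm=0; 8 even; l₃=3∈[3,5].
(2·4+1)(2·1+1)(2·3+1) = 189
Δ: 2! 6! 0! / 9! → 1/252
sum: t=1:−1/36 = -1/36
3j²(4 1 3; 0 0 0) = Δ·Π!·Σ² = 4/63  (sign +1)
sum: t=0:+1/72 = 1/72
3j²(4 1 3; 1 -1 0) = Δ·Π!·Σ² = 5/126  (sign -1)
combine: 4πI² = 189·4/63·5/126 = 10/21
take √, sign -1: I = -0.19466390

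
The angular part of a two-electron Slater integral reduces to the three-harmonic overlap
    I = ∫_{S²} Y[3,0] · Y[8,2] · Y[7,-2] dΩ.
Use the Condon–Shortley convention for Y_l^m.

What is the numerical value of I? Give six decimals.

Rules hold: Σm=0, L=18 even, 5≤7≤11.
N = 7·17·15 = 1785
Δ = 4!·2!·12!/19! = 1/5290740
Racah Σ t=1..3: t=1:−1/7257600 t=2:+1/2073600 t=3:−1/7257600 = 1/4838400
⇒ 3j(3 8 7; 0 0 0)² = 252/20995, sgn -1
Racah Σ t=1..3: t=1:−1/26127360 t=2:+1/3870720 t=3:−1/7257600 = 43/522547200
⇒ 3j(3 8 7; 0 2 -2)² = 1849/352716, sgn -1
4πI² = N·(3j₀)²·(3jₘ)² = 116487/1037153
I = +1·√(0.112314/4π) = 0.09453930

0.094539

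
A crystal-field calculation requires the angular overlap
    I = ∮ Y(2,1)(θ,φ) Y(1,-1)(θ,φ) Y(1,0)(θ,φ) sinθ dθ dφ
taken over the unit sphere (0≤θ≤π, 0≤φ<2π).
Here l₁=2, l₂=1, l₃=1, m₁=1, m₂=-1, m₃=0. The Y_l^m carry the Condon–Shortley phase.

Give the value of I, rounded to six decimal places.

-0.218510

Checks pass: Σm=0; 4 even; l₃=1∈[1,3].
(2·2+1)(2·1+1)(2·1+1) = 45
Δ: 2! 2! 0! / 5! → 1/30
sum: t=1:−1/1 = -1/1
3j²(2 1 1; 0 0 0) = Δ·Π!·Σ² = 2/15  (sign +1)
sum: t=0:+1/2 = 1/2
3j²(2 1 1; 1 -1 0) = Δ·Π!·Σ² = 1/10  (sign -1)
combine: 4πI² = 45·2/15·1/10 = 3/5
take √, sign -1: I = -0.21850969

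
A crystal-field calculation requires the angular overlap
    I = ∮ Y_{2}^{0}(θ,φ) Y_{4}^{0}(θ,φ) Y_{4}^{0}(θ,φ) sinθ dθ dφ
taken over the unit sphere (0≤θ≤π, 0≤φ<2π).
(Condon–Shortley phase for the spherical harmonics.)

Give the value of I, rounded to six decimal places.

0.163840

Checks pass: Σm=0; 10 even; l₃=4∈[2,6].
(2·2+1)(2·4+1)(2·4+1) = 405
Δ: 2! 2! 6! / 11! → 1/13860
sum: t=0:+1/192 t=1:−1/36 t=2:+1/192 = -5/288
3j²(2 4 4; 0 0 0) = Δ·Π!·Σ² = 20/693  (sign -1)
(m-triple is (0,0,0) — same symbol as above.)
combine: 4πI² = 405·20/693·20/693 = 2000/5929
take √, sign +1: I = 0.16383977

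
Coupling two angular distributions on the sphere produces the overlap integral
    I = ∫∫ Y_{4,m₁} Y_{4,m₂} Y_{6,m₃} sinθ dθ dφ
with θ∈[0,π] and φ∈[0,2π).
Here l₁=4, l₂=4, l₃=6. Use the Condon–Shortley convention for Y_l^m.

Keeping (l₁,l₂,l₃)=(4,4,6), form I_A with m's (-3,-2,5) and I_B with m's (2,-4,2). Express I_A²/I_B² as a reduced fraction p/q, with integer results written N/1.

33/40

Same 4,4,6: normalisation and zero-m 3j drop out of the ratio.
A: Δ: 2! 6! 6! / 15! → 1/1261260; sum: t=1:−1/86400 t=2:+1/172800 = -1/172800; 3j²(4 4 6; -3 -2 5) = Δ·Π!·Σ² = 1/130  (sign +1)
B: Δ: 2! 6! 6! / 15! → 1/1261260; sum: t=0:+1/69120 = 1/69120; 3j²(4 4 6; 2 -4 2) = Δ·Π!·Σ² = 4/429  (sign +1)
I_A²/I_B² = (1/130)/(4/429) = 33/40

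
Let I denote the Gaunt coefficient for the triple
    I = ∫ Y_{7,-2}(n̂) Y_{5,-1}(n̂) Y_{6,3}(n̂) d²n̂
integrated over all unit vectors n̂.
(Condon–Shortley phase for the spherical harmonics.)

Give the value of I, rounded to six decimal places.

-0.121943

Checks pass: Σm=0; 18 even; l₃=6∈[2,12].
(2·7+1)(2·5+1)(2·6+1) = 2145
Δ: 6! 8! 4! / 19! → 1/174594420
sum: t=1:−1/4147200 t=2:+1/207360 t=3:−1/82944 t=4:+1/207360 t=5:−1/4147200 = -1/345600
3j²(7 5 6; 0 0 0) = Δ·Π!·Σ² = 420/46189  (sign -1)
sum: t=1:−1/29030400 t=2:+1/967680 t=3:−1/311040 t=4:+1/829440 = -11/10886400
3j²(7 5 6; -2 -1 3) = Δ·Π!·Σ² = 1408/146965  (sign +1)
combine: 4πI² = 2145·420/46189·1408/146965 = 253440/1356277
take √, sign -1: I = -0.12194344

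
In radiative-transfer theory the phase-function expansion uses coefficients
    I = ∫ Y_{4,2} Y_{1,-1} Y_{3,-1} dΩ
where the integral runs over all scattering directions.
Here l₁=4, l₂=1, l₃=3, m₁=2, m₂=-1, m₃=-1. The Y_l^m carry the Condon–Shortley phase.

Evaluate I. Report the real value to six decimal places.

0.238414

m-sum 0 ✓  L=8 even ✓  3≤3≤5 ✓
Π(2lᵢ+1) = 9×3×7 = 189
triangle coeff Δ(4,1,3) = 1/252
Σ_t [1,1]: t=1:−1/36 = -1/36
(3j)²=4/63 [(4 1 3; 0 0 0)], sign=+1
Σ_t [0,0]: t=0:+1/96 = 1/96
(3j)²=5/84 [(4 1 3; 2 -1 -1)], sign=+1
⇒ 4πI² = 5/7
I = (+1)√(5/7/(4π)) = 0.23841361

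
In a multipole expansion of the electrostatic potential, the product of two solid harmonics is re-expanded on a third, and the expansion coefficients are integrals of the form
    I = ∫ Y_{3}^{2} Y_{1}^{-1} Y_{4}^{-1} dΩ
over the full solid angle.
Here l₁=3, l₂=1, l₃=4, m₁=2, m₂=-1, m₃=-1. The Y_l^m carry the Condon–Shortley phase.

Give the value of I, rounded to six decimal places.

-0.106622

Rules hold: Σm=0, L=8 even, 2≤4≤4.
N = 7·3·9 = 189
Δ = 0!·6!·2!/9! = 1/252
Racah Σ t=0..0: t=0:+1/36 = 1/36
⇒ 3j(3 1 4; 0 0 0)² = 4/63, sgn +1
Racah Σ t=0..0: t=0:+1/240 = 1/240
⇒ 3j(3 1 4; 2 -1 -1)² = 1/84, sgn -1
4πI² = N·(3j₀)²·(3jₘ)² = 1/7
I = -1·√(0.142857/4π) = -0.10662181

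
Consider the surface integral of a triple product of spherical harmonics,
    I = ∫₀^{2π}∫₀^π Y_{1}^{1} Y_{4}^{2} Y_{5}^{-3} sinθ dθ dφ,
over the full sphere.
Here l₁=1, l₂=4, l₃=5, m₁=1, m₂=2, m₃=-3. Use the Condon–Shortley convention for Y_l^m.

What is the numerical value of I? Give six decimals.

-0.259847

Checks pass: Σm=0; 10 even; l₃=5∈[3,5].
(2·1+1)(2·4+1)(2·5+1) = 297
Δ: 0! 2! 8! / 11! → 1/495
sum: t=0:+1/576 = 1/576
3j²(1 4 5; 0 0 0) = Δ·Π!·Σ² = 5/99  (sign -1)
sum: t=0:+1/2880 = 1/2880
3j²(1 4 5; 1 2 -3) = Δ·Π!·Σ² = 28/495  (sign +1)
combine: 4πI² = 297·5/99·28/495 = 28/33
take √, sign -1: I = -0.25984664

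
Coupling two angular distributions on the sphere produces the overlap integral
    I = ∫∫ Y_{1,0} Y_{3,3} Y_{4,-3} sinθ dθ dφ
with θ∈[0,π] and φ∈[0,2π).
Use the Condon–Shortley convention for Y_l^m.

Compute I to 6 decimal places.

Rules hold: Σm=0, L=8 even, 2≤4≤4.
N = 3·7·9 = 189
Δ = 0!·2!·6!/9! = 1/252
Racah Σ t=0..0: t=0:+1/36 = 1/36
⇒ 3j(1 3 4; 0 0 0)² = 4/63, sgn +1
Racah Σ t=0..0: t=0:+1/720 = 1/720
⇒ 3j(1 3 4; 0 3 -3)² = 1/36, sgn -1
4πI² = N·(3j₀)²·(3jₘ)² = 1/3
I = -1·√(0.333333/4π) = -0.16286750

-0.162868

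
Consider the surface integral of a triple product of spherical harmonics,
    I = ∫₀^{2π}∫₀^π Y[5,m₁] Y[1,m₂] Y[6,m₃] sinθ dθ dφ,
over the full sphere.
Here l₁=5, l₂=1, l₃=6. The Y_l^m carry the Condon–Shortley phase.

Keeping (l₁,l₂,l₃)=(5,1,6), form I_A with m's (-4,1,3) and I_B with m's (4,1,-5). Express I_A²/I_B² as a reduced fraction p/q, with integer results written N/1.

Same 5,1,6: normalisation and zero-m 3j drop out of the ratio.
A: Δ: 0! 10! 2! / 13! → 1/858; sum: t=0:+1/725760 = 1/725760; 3j²(5 1 6; -4 1 3) = Δ·Π!·Σ² = 1/286  (sign -1)
B: Δ: 0! 10! 2! / 13! → 1/858; sum: t=0:+1/725760 = 1/725760; 3j²(5 1 6; 4 1 -5) = Δ·Π!·Σ² = 5/78  (sign -1)
I_A²/I_B² = (1/286)/(5/78) = 3/55

3/55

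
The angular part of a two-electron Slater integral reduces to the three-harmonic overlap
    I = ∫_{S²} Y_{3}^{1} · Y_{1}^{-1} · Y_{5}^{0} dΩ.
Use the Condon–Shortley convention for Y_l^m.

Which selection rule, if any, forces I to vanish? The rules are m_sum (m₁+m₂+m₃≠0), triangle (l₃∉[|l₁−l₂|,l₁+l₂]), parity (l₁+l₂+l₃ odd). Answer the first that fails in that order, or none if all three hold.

azimuthal sum: 1 − 1 + 0 = 0  ✓
2 ≤ 5 ≤ 4 (triangle on l)  ✗
L = 3 + 1 + 5 = 9 (odd)

triangle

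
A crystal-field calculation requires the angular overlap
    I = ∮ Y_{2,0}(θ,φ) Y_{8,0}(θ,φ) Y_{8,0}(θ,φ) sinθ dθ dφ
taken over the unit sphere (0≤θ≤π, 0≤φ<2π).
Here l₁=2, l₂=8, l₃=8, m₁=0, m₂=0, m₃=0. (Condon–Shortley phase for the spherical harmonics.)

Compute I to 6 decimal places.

0.159356

Rules hold: Σm=0, L=18 even, 6≤8≤10.
N = 5·17·17 = 1445
Δ = 2!·2!·14!/19! = 1/348840
Racah Σ t=0..2: t=0:+1/116121600 t=1:−1/25401600 t=2:+1/116121600 = -1/45158400
⇒ 3j(2 8 8; 0 0 0)² = 24/1615, sgn -1
(m-triple is (0,0,0) — same symbol as above.)
4πI² = N·(3j₀)²·(3jₘ)² = 576/1805
I = +1·√(0.319114/4π) = 0.15935574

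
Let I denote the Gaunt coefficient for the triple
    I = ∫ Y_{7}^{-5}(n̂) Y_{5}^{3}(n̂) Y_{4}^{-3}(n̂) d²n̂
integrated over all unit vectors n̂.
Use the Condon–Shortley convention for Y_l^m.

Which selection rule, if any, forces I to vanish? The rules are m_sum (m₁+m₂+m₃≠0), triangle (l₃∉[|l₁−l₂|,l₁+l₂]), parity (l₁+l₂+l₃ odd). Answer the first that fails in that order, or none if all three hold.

azimuthal sum: -5 + 3 − 3 = -5  ✗
2 ≤ 4 ≤ 12 (triangle on l)
L = 7 + 5 + 4 = 16 (even)

m_sum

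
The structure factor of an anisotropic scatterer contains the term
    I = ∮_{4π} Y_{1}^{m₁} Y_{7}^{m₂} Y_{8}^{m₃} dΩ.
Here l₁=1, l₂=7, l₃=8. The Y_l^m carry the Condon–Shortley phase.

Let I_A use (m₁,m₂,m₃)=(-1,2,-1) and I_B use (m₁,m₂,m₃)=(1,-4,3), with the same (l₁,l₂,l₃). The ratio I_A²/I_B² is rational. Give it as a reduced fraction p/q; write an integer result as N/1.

21/10

l's match ⇒ only the (l;m) 3-j factors differ between A and B.
A: triangle coeff Δ(1,7,8) = 1/2040; Σ_t [0,0]: t=0:+1/87091200 = 1/87091200; (3j)²=7/680 [(1 7 8; -1 2 -1)], sign=-1
B: triangle coeff Δ(1,7,8) = 1/2040; Σ_t [0,0]: t=0:+1/479001600 = 1/479001600; (3j)²=1/204 [(1 7 8; 1 -4 3)], sign=-1
I_A²/I_B² = (7/680)/(1/204) = 21/10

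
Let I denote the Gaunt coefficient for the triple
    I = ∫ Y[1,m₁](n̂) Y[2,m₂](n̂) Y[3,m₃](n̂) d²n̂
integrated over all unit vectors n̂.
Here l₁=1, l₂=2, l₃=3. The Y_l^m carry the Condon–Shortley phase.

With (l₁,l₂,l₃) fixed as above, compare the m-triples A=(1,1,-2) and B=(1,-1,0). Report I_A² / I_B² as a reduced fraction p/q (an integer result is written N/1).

Same 1,2,3: normalisation and zero-m 3j drop out of the ratio.
A: Δ: 0! 2! 4! / 7! → 1/105; sum: t=0:+1/12 = 1/12; 3j²(1 2 3; 1 1 -2) = Δ·Π!·Σ² = 2/21  (sign -1)
B: Δ: 0! 2! 4! / 7! → 1/105; sum: t=0:+1/12 = 1/12; 3j²(1 2 3; 1 -1 0) = Δ·Π!·Σ² = 1/35  (sign -1)
I_A²/I_B² = (2/21)/(1/35) = 10/3

10/3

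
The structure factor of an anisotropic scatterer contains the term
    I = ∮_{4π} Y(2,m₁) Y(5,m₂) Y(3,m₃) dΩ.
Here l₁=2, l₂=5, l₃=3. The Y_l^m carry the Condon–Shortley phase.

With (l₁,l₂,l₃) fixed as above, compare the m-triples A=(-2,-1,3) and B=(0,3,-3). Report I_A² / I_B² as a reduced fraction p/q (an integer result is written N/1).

Shared (l₁,l₂,l₃)=(2,5,3): N and (l;000)² cancel in I_A²/I_B².
A: Δ = 4!·0!·6!/11! = 1/2310; Racah Σ t=4..4: t=4:+1/17280 = 1/17280; ⇒ 3j(2 5 3; -2 -1 3)² = 1/2310, sgn +1
B: Δ = 4!·0!·6!/11! = 1/2310; Racah Σ t=2..2: t=2:+1/2880 = 1/2880; ⇒ 3j(2 5 3; 0 3 -3)² = 2/165, sgn +1
I_A²/I_B² = (1/2310)/(2/165) = 1/28

1/28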